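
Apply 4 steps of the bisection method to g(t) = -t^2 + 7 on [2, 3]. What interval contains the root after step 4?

[2.625, 2.6875]

t = 2.5 gives g = 0.75, positive; keep [2.5, 3]
t = 2.75 gives g = -0.5625, negative; keep [2.5, 2.75]
t = 2.625 gives g = 0.109375, positive; keep [2.625, 2.75]
t = 2.6875 gives g = -0.2227, negative; keep [2.625, 2.6875]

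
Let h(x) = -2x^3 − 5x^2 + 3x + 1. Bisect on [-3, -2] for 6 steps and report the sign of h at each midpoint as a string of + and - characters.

x = -2.5 gives h = -6.5, negative; keep [-3, -2.5]
x = -2.75 gives h = -3.46875, negative; keep [-3, -2.75]
x = -2.875 gives h = -1.425781, negative; keep [-3, -2.875]
x = -2.9375 gives h = -0.2622, negative; keep [-3, -2.9375]
x = -2.96875 gives h = 0.3564, positive; keep [-2.96875, -2.9375]
x = -2.953125 gives h = 0.044, positive; keep [-2.953125, -2.9375]

----++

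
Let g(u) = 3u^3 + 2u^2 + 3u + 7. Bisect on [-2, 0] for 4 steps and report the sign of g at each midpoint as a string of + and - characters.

g(-1) = 3 > 0, so the root lies in [-2, -1]
g(-1.5) = -3.125 < 0, so the root lies in [-1.5, -1]
g(-1.25) = 0.515625 > 0, so the root lies in [-1.5, -1.25]
g(-1.375) = -1.1426 < 0, so the root lies in [-1.375, -1.25]

+-+-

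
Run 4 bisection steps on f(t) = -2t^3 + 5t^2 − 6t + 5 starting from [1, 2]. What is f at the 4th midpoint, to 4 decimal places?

m = 1.5, f(m) = 0.5 (+); new bracket [1.5, 2]
m = 1.75, f(m) = -0.90625 (−); new bracket [1.5, 1.75]
m = 1.625, f(m) = -0.128906 (−); new bracket [1.5, 1.625]
m = 1.5625, f(m) = 0.2026 (+); new bracket [1.5625, 1.625]

0.2026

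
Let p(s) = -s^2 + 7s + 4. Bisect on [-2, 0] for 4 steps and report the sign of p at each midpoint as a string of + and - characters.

s = -1 gives p = -4, negative; keep [-1, 0]
s = -0.5 gives p = 0.25, positive; keep [-1, -0.5]
s = -0.75 gives p = -1.8125, negative; keep [-0.75, -0.5]
s = -0.625 gives p = -0.7656, negative; keep [-0.625, -0.5]

-+--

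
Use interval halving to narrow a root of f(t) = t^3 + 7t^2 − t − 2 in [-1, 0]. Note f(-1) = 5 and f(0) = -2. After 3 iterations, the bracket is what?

[-0.5, -0.375]

midpoint -0.5: f = 0.125 > 0 → [-0.5, 0]
midpoint -0.25: f = -1.328125 < 0 → [-0.5, -0.25]
midpoint -0.375: f = -0.693359 < 0 → [-0.5, -0.375]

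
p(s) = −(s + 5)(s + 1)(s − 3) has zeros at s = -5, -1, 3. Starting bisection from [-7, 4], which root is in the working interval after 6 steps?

midpoint -1.5: p = -7.875 < 0 → [-7, -1.5]
midpoint -4.25: p = -17.671875 < 0 → [-7, -4.25]
midpoint -5.625: p = 24.931641 > 0 → [-5.625, -4.25]
midpoint -4.9375: p = -1.9534 < 0 → [-5.625, -4.9375]
midpoint -5.28125: p = 9.9715 > 0 → [-5.28125, -4.9375]
midpoint -5.109375: p = 3.6449 > 0 → [-5.109375, -4.9375]

-5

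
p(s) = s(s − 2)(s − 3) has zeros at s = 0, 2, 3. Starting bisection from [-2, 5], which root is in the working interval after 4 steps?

0

s = 1.5 gives p = 1.125, positive; keep [-2, 1.5]
s = -0.25 gives p = -1.828125, negative; keep [-0.25, 1.5]
s = 0.625 gives p = 2.041016, positive; keep [-0.25, 0.625]
s = 0.1875 gives p = 0.9558, positive; keep [-0.25, 0.1875]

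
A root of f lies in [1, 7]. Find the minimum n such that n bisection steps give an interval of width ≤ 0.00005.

Width after n steps is 6/2^n. Need 2^n ≥ 6/0.00005 = 120000.
2^16 = 65536 < 120000 ≤ 2^17 = 131072, so n = 17.

17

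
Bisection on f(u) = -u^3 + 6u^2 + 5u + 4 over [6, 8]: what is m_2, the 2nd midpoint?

6.5

f(7) = -10 < 0, so the root lies in [6, 7]
f(6.5) = 15.375 > 0, so the root lies in [6.5, 7]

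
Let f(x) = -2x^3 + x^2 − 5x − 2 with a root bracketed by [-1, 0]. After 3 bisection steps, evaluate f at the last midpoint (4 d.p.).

0.1211

m = -0.5, f(m) = 1 (+); new bracket [-0.5, 0]
m = -0.25, f(m) = -0.65625 (−); new bracket [-0.5, -0.25]
m = -0.375, f(m) = 0.121094 (+); new bracket [-0.375, -0.25]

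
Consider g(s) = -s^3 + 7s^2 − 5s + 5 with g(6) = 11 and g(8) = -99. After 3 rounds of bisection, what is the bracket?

[6.25, 6.5]

s = 7 gives g = -30, negative; keep [6, 7]
s = 6.5 gives g = -6.375, negative; keep [6, 6.5]
s = 6.25 gives g = 3.046875, positive; keep [6.25, 6.5]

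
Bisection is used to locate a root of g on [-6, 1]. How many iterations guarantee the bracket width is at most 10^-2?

Width after n steps is 7/2^n. Need 2^n ≥ 7/10^-2 = 700.
2^9 = 512 < 700 ≤ 2^10 = 1024, so n = 10.

10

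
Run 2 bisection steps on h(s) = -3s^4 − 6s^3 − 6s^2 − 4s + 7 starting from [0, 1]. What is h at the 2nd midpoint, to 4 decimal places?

-2.8555

midpoint 0.5: h = 2.5625 > 0 → [0.5, 1]
midpoint 0.75: h = -2.855469 < 0 → [0.5, 0.75]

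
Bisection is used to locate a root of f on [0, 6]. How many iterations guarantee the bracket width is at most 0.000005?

Width after n steps is 6/2^n. Need 2^n ≥ 6/0.000005 = 1200000.
2^20 = 1048576 < 1200000 ≤ 2^21 = 2097152, so n = 21.

21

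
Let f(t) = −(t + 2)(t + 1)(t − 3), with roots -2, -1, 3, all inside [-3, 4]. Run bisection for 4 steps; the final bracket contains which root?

m = 0.5, f(m) = 9.375 (+); new bracket [0.5, 4]
m = 2.25, f(m) = 10.359375 (+); new bracket [2.25, 4]
m = 3.125, f(m) = -2.642578 (−); new bracket [2.25, 3.125]
m = 2.6875, f(m) = 5.4016 (+); new bracket [2.6875, 3.125]

3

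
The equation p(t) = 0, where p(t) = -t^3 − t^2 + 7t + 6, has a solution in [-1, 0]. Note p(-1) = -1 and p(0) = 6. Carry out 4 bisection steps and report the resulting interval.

m = -0.5, p(m) = 2.375 (+); new bracket [-1, -0.5]
m = -0.75, p(m) = 0.609375 (+); new bracket [-1, -0.75]
m = -0.875, p(m) = -0.220703 (−); new bracket [-0.875, -0.75]
m = -0.8125, p(m) = 0.1887 (+); new bracket [-0.875, -0.8125]

[-0.875, -0.8125]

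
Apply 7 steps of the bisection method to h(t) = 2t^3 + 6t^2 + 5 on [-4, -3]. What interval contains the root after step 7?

h(-3.5) = -7.25 < 0, so the root lies in [-3.5, -3]
h(-3.25) = -0.28125 < 0, so the root lies in [-3.25, -3]
h(-3.125) = 2.558594 > 0, so the root lies in [-3.25, -3.125]
h(-3.1875) = 1.1899 > 0, so the root lies in [-3.25, -3.1875]
h(-3.21875) = 0.4673 > 0, so the root lies in [-3.25, -3.21875]
h(-3.234375) = 0.0963 > 0, so the root lies in [-3.25, -3.234375]
h(-3.2421875) = -0.0916 < 0, so the root lies in [-3.2421875, -3.234375]

[-3.2421875, -3.234375]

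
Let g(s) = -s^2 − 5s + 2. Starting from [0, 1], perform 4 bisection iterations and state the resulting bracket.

[0.3125, 0.375]

m = 0.5, g(m) = -0.75 (−); new bracket [0, 0.5]
m = 0.25, g(m) = 0.6875 (+); new bracket [0.25, 0.5]
m = 0.375, g(m) = -0.015625 (−); new bracket [0.25, 0.375]
m = 0.3125, g(m) = 0.3398 (+); new bracket [0.3125, 0.375]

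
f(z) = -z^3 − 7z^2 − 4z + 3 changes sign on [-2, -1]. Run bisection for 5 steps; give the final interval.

m = -1.5, f(m) = -3.375 (−); new bracket [-1.5, -1]
m = -1.25, f(m) = -0.984375 (−); new bracket [-1.25, -1]
m = -1.125, f(m) = 0.064453 (+); new bracket [-1.25, -1.125]
m = -1.1875, f(m) = -0.4465 (−); new bracket [-1.1875, -1.125]
m = -1.15625, f(m) = -0.1876 (−); new bracket [-1.15625, -1.125]

[-1.15625, -1.125]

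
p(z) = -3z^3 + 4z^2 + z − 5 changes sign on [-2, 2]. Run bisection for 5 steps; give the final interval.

m = 0, p(m) = -5 (−); new bracket [-2, 0]
m = -1, p(m) = 1 (+); new bracket [-1, 0]
m = -0.5, p(m) = -4.125 (−); new bracket [-1, -0.5]
m = -0.75, p(m) = -2.2344 (−); new bracket [-1, -0.75]
m = -0.875, p(m) = -0.8027 (−); new bracket [-1, -0.875]

[-1, -0.875]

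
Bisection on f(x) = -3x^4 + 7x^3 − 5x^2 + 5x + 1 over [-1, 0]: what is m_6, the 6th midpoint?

midpoint -0.5: f = -3.8125 < 0 → [-0.5, 0]
midpoint -0.25: f = -0.683594 < 0 → [-0.25, 0]
midpoint -0.125: f = 0.282471 > 0 → [-0.25, -0.125]
midpoint -0.1875: f = -0.1631 < 0 → [-0.1875, -0.125]
midpoint -0.15625: f = 0.0682 > 0 → [-0.1875, -0.15625]
midpoint -0.171875: f = -0.0452 < 0 → [-0.171875, -0.15625]

-0.171875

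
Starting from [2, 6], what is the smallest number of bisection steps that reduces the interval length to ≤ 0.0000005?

Width after n steps is 4/2^n. Need 2^n ≥ 4/0.0000005 = 8000000.
2^22 = 4194304 < 8000000 ≤ 2^23 = 8388608, so n = 23.

23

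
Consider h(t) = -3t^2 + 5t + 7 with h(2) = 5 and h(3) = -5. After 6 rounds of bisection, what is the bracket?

midpoint 2.5: h = 0.75 > 0 → [2.5, 3]
midpoint 2.75: h = -1.9375 < 0 → [2.5, 2.75]
midpoint 2.625: h = -0.546875 < 0 → [2.5, 2.625]
midpoint 2.5625: h = 0.1133 > 0 → [2.5625, 2.625]
midpoint 2.59375: h = -0.2139 < 0 → [2.5625, 2.59375]
midpoint 2.578125: h = -0.0496 < 0 → [2.5625, 2.578125]

[2.5625, 2.578125]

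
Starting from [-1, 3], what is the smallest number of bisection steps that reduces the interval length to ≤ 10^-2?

Width after n steps is 4/2^n. Need 2^n ≥ 4/10^-2 = 400.
2^8 = 256 < 400 ≤ 2^9 = 512, so n = 9.

9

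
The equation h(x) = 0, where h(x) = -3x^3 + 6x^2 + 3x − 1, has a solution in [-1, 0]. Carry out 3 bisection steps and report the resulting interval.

m = -0.5, h(m) = -0.625 (−); new bracket [-1, -0.5]
m = -0.75, h(m) = 1.390625 (+); new bracket [-0.75, -0.5]
m = -0.625, h(m) = 0.201172 (+); new bracket [-0.625, -0.5]

[-0.625, -0.5]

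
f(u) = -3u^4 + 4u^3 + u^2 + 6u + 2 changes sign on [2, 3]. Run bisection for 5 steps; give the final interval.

[2.03125, 2.0625]

midpoint 2.5: f = -31.4375 < 0 → [2, 2.5]
midpoint 2.25: f = -10.761719 < 0 → [2, 2.25]
midpoint 2.125: f = -3.52417 < 0 → [2, 2.125]
midpoint 2.0625: f = -0.5635 < 0 → [2, 2.0625]
midpoint 2.03125: f = 0.766 > 0 → [2.03125, 2.0625]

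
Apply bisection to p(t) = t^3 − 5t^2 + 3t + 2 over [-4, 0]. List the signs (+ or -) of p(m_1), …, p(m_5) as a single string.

p(-2) = -32 < 0, so the root lies in [-2, 0]
p(-1) = -7 < 0, so the root lies in [-1, 0]
p(-0.5) = -0.875 < 0, so the root lies in [-0.5, 0]
p(-0.25) = 0.9219 > 0, so the root lies in [-0.5, -0.25]
p(-0.375) = 0.1191 > 0, so the root lies in [-0.5, -0.375]

---++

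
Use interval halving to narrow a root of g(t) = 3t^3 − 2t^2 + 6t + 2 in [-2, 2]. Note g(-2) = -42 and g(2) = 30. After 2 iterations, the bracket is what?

midpoint 0: g = 2 > 0 → [-2, 0]
midpoint -1: g = -9 < 0 → [-1, 0]

[-1, 0]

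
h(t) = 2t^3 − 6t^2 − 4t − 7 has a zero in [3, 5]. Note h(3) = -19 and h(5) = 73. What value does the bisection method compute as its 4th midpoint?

3.875

h(4) = 9 > 0, so the root lies in [3, 4]
h(3.5) = -8.75 < 0, so the root lies in [3.5, 4]
h(3.75) = -0.90625 < 0, so the root lies in [3.75, 4]
h(3.875) = 3.7773 > 0, so the root lies in [3.75, 3.875]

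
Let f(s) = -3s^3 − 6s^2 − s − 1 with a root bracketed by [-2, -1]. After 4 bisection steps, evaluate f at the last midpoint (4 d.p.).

0.2336

s = -1.5 gives f = -2.875, negative; keep [-2, -1.5]
s = -1.75 gives f = -1.546875, negative; keep [-2, -1.75]
s = -1.875 gives f = -0.443359, negative; keep [-2, -1.875]
s = -1.9375 gives f = 0.2336, positive; keep [-1.9375, -1.875]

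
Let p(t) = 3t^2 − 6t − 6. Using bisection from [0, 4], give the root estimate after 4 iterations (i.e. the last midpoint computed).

2.75

p(2) = -6 < 0, so the root lies in [2, 4]
p(3) = 3 > 0, so the root lies in [2, 3]
p(2.5) = -2.25 < 0, so the root lies in [2.5, 3]
p(2.75) = 0.1875 > 0, so the root lies in [2.5, 2.75]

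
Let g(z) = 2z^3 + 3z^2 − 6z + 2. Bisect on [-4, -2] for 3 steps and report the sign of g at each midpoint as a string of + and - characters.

-+-

midpoint -3: g = -7 < 0 → [-3, -2]
midpoint -2.5: g = 4.5 > 0 → [-3, -2.5]
midpoint -2.75: g = -0.40625 < 0 → [-2.75, -2.5]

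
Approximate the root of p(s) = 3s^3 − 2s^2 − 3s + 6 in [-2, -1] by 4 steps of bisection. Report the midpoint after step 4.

-1.3125

midpoint -1.5: p = -4.125 < 0 → [-1.5, -1]
midpoint -1.25: p = 0.765625 > 0 → [-1.5, -1.25]
midpoint -1.375: p = -1.455078 < 0 → [-1.375, -1.25]
midpoint -1.3125: p = -0.2908 < 0 → [-1.3125, -1.25]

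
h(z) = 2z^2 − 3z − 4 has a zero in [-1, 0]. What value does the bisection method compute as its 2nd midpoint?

midpoint -0.5: h = -2 < 0 → [-1, -0.5]
midpoint -0.75: h = -0.625 < 0 → [-1, -0.75]

-0.75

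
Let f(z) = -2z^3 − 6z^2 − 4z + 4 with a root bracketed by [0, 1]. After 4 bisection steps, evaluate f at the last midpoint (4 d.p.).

-0.5044

z = 0.5 gives f = 0.25, positive; keep [0.5, 1]
z = 0.75 gives f = -3.21875, negative; keep [0.5, 0.75]
z = 0.625 gives f = -1.332031, negative; keep [0.5, 0.625]
z = 0.5625 gives f = -0.5044, negative; keep [0.5, 0.5625]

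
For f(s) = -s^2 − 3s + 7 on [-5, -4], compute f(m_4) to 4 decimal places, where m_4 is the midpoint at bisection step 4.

midpoint -4.5: f = 0.25 > 0 → [-5, -4.5]
midpoint -4.75: f = -1.3125 < 0 → [-4.75, -4.5]
midpoint -4.625: f = -0.515625 < 0 → [-4.625, -4.5]
midpoint -4.5625: f = -0.1289 < 0 → [-4.5625, -4.5]

-0.1289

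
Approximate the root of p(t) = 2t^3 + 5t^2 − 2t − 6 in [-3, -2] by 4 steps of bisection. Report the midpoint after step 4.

t = -2.5 gives p = -1, negative; keep [-2.5, -2]
t = -2.25 gives p = 1.03125, positive; keep [-2.5, -2.25]
t = -2.375 gives p = 0.160156, positive; keep [-2.5, -2.375]
t = -2.4375 gives p = -0.3823, negative; keep [-2.4375, -2.375]

-2.4375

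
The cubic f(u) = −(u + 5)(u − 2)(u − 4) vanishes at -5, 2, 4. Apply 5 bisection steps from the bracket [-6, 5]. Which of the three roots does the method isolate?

-5

midpoint -0.5: f = -50.625 < 0 → [-6, -0.5]
midpoint -3.25: f = -66.609375 < 0 → [-6, -3.25]
midpoint -4.625: f = -21.427734 < 0 → [-6, -4.625]
midpoint -5.3125: f = 21.2805 > 0 → [-5.3125, -4.625]
midpoint -4.96875: f = -1.9532 < 0 → [-5.3125, -4.96875]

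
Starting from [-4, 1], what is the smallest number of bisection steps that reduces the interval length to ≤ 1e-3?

Width after n steps is 5/2^n. Need 2^n ≥ 5/1e-3 = 5000.
2^12 = 4096 < 5000 ≤ 2^13 = 8192, so n = 13.

13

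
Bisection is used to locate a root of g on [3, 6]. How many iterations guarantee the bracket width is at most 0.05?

Width after n steps is 3/2^n. Need 2^n ≥ 3/0.05 = 60.
2^5 = 32 < 60 ≤ 2^6 = 64, so n = 6.

6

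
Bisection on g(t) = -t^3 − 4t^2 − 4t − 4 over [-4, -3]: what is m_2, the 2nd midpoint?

-3.25

midpoint -3.5: g = 3.875 > 0 → [-3.5, -3]
midpoint -3.25: g = 1.078125 > 0 → [-3.25, -3]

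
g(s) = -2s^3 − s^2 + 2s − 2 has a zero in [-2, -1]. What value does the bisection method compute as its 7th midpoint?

midpoint -1.5: g = -0.5 < 0 → [-2, -1.5]
midpoint -1.75: g = 2.15625 > 0 → [-1.75, -1.5]
midpoint -1.625: g = 0.691406 > 0 → [-1.625, -1.5]
midpoint -1.5625: g = 0.063 > 0 → [-1.5625, -1.5]
midpoint -1.53125: g = -0.2265 < 0 → [-1.5625, -1.53125]
midpoint -1.546875: g = -0.0838 < 0 → [-1.5625, -1.546875]
midpoint -1.5546875: g = -0.0109 < 0 → [-1.5625, -1.5546875]

-1.5546875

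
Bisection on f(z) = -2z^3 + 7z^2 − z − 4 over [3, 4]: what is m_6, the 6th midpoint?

3.140625

f(3.5) = -7.5 < 0, so the root lies in [3, 3.5]
f(3.25) = -1.96875 < 0, so the root lies in [3, 3.25]
f(3.125) = 0.199219 > 0, so the root lies in [3.125, 3.25]
f(3.1875) = -0.8374 < 0, so the root lies in [3.125, 3.1875]
f(3.15625) = -0.3074 < 0, so the root lies in [3.125, 3.15625]
f(3.140625) = -0.0512 < 0, so the root lies in [3.125, 3.140625]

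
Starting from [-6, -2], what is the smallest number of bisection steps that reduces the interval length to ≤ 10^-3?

Width after n steps is 4/2^n. Need 2^n ≥ 4/10^-3 = 4000.
2^11 = 2048 < 4000 ≤ 2^12 = 4096, so n = 12.

12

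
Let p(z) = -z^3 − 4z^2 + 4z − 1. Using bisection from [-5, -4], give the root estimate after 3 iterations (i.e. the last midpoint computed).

-4.875

m = -4.5, p(m) = -8.875 (−); new bracket [-5, -4.5]
m = -4.75, p(m) = -3.078125 (−); new bracket [-5, -4.75]
m = -4.875, p(m) = 0.294922 (+); new bracket [-4.875, -4.75]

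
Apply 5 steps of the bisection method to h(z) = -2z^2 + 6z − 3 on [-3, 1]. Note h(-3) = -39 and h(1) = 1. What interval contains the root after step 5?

m = -1, h(m) = -11 (−); new bracket [-1, 1]
m = 0, h(m) = -3 (−); new bracket [0, 1]
m = 0.5, h(m) = -0.5 (−); new bracket [0.5, 1]
m = 0.75, h(m) = 0.375 (+); new bracket [0.5, 0.75]
m = 0.625, h(m) = -0.0312 (−); new bracket [0.625, 0.75]

[0.625, 0.75]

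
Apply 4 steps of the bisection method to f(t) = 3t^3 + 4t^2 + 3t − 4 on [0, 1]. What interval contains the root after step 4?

[0.5625, 0.625]

t = 0.5 gives f = -1.125, negative; keep [0.5, 1]
t = 0.75 gives f = 1.765625, positive; keep [0.5, 0.75]
t = 0.625 gives f = 0.169922, positive; keep [0.5, 0.625]
t = 0.5625 gives f = -0.5129, negative; keep [0.5625, 0.625]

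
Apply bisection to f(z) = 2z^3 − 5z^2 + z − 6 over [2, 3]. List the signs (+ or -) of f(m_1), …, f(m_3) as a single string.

-+-

m = 2.5, f(m) = -3.5 (−); new bracket [2.5, 3]
m = 2.75, f(m) = 0.53125 (+); new bracket [2.5, 2.75]
m = 2.625, f(m) = -1.652344 (−); new bracket [2.625, 2.75]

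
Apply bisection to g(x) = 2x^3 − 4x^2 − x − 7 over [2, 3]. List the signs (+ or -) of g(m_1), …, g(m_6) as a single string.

-+-+--

midpoint 2.5: g = -3.25 < 0 → [2.5, 3]
midpoint 2.75: g = 1.59375 > 0 → [2.5, 2.75]
midpoint 2.625: g = -1.011719 < 0 → [2.625, 2.75]
midpoint 2.6875: g = 0.2437 > 0 → [2.625, 2.6875]
midpoint 2.65625: g = -0.3957 < 0 → [2.65625, 2.6875]
midpoint 2.671875: g = -0.079 < 0 → [2.671875, 2.6875]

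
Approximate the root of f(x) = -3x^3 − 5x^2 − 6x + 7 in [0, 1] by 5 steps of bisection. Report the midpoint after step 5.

0.65625

x = 0.5 gives f = 2.375, positive; keep [0.5, 1]
x = 0.75 gives f = -1.578125, negative; keep [0.5, 0.75]
x = 0.625 gives f = 0.564453, positive; keep [0.625, 0.75]
x = 0.6875 gives f = -0.4631, negative; keep [0.625, 0.6875]
x = 0.65625 gives f = 0.0613, positive; keep [0.65625, 0.6875]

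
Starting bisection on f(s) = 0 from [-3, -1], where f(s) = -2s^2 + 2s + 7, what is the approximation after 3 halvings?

-1.25

m = -2, f(m) = -5 (−); new bracket [-2, -1]
m = -1.5, f(m) = -0.5 (−); new bracket [-1.5, -1]
m = -1.25, f(m) = 1.375 (+); new bracket [-1.5, -1.25]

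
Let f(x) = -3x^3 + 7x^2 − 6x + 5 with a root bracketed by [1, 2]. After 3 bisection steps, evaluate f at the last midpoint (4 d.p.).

0.8613

m = 1.5, f(m) = 1.625 (+); new bracket [1.5, 2]
m = 1.75, f(m) = -0.140625 (−); new bracket [1.5, 1.75]
m = 1.625, f(m) = 0.861328 (+); new bracket [1.625, 1.75]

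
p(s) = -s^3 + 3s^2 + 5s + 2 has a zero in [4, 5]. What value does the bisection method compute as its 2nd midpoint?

midpoint 4.5: p = -5.875 < 0 → [4, 4.5]
midpoint 4.25: p = 0.671875 > 0 → [4.25, 4.5]

4.25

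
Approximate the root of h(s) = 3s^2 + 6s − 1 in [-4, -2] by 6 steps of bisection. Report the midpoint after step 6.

s = -3 gives h = 8, positive; keep [-3, -2]
s = -2.5 gives h = 2.75, positive; keep [-2.5, -2]
s = -2.25 gives h = 0.6875, positive; keep [-2.25, -2]
s = -2.125 gives h = -0.2031, negative; keep [-2.25, -2.125]
s = -2.1875 gives h = 0.2305, positive; keep [-2.1875, -2.125]
s = -2.15625 gives h = 0.0107, positive; keep [-2.15625, -2.125]

-2.15625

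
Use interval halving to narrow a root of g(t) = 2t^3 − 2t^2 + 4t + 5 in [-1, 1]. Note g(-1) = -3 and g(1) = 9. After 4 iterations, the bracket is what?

t = 0 gives g = 5, positive; keep [-1, 0]
t = -0.5 gives g = 2.25, positive; keep [-1, -0.5]
t = -0.75 gives g = 0.03125, positive; keep [-1, -0.75]
t = -0.875 gives g = -1.3711, negative; keep [-0.875, -0.75]

[-0.875, -0.75]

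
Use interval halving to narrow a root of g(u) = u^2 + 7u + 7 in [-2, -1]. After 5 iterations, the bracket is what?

m = -1.5, g(m) = -1.25 (−); new bracket [-1.5, -1]
m = -1.25, g(m) = -0.1875 (−); new bracket [-1.25, -1]
m = -1.125, g(m) = 0.390625 (+); new bracket [-1.25, -1.125]
m = -1.1875, g(m) = 0.0977 (+); new bracket [-1.25, -1.1875]
m = -1.21875, g(m) = -0.0459 (−); new bracket [-1.21875, -1.1875]

[-1.21875, -1.1875]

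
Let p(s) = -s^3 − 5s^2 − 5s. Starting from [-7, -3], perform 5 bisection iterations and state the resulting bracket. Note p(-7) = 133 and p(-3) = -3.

p(-5) = 25 > 0, so the root lies in [-5, -3]
p(-4) = 4 > 0, so the root lies in [-4, -3]
p(-3.5) = -0.875 < 0, so the root lies in [-4, -3.5]
p(-3.75) = 1.1719 > 0, so the root lies in [-3.75, -3.5]
p(-3.625) = 0.0566 > 0, so the root lies in [-3.625, -3.5]

[-3.625, -3.5]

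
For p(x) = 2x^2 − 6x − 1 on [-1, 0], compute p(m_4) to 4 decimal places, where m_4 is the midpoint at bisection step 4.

midpoint -0.5: p = 2.5 > 0 → [-0.5, 0]
midpoint -0.25: p = 0.625 > 0 → [-0.25, 0]
midpoint -0.125: p = -0.21875 < 0 → [-0.25, -0.125]
midpoint -0.1875: p = 0.1953 > 0 → [-0.1875, -0.125]

0.1953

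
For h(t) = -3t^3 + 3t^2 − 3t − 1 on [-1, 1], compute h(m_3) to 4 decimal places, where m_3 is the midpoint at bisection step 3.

-0.0156

t = 0 gives h = -1, negative; keep [-1, 0]
t = -0.5 gives h = 1.625, positive; keep [-0.5, 0]
t = -0.25 gives h = -0.015625, negative; keep [-0.5, -0.25]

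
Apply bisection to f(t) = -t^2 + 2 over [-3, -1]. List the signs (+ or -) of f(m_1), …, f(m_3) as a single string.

f(-2) = -2 < 0, so the root lies in [-2, -1]
f(-1.5) = -0.25 < 0, so the root lies in [-1.5, -1]
f(-1.25) = 0.4375 > 0, so the root lies in [-1.5, -1.25]

--+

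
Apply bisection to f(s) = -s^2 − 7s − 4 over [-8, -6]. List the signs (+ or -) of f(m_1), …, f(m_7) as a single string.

midpoint -7: f = -4 < 0 → [-7, -6]
midpoint -6.5: f = -0.75 < 0 → [-6.5, -6]
midpoint -6.25: f = 0.6875 > 0 → [-6.5, -6.25]
midpoint -6.375: f = -0.0156 < 0 → [-6.375, -6.25]
midpoint -6.3125: f = 0.3398 > 0 → [-6.375, -6.3125]
midpoint -6.34375: f = 0.1631 > 0 → [-6.375, -6.34375]
midpoint -6.359375: f = 0.074 > 0 → [-6.375, -6.359375]

--+-+++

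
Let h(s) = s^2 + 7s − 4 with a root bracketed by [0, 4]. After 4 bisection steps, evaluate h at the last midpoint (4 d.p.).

1.8125

midpoint 2: h = 14 > 0 → [0, 2]
midpoint 1: h = 4 > 0 → [0, 1]
midpoint 0.5: h = -0.25 < 0 → [0.5, 1]
midpoint 0.75: h = 1.8125 > 0 → [0.5, 0.75]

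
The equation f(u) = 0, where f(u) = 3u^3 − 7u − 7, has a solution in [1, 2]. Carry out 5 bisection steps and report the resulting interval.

m = 1.5, f(m) = -7.375 (−); new bracket [1.5, 2]
m = 1.75, f(m) = -3.171875 (−); new bracket [1.75, 2]
m = 1.875, f(m) = -0.349609 (−); new bracket [1.875, 2]
m = 1.9375, f(m) = 1.2571 (+); new bracket [1.875, 1.9375]
m = 1.90625, f(m) = 0.437 (+); new bracket [1.875, 1.90625]

[1.875, 1.90625]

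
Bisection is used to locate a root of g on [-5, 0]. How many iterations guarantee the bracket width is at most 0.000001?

Width after n steps is 5/2^n. Need 2^n ≥ 5/0.000001 = 5000000.
2^22 = 4194304 < 5000000 ≤ 2^23 = 8388608, so n = 23.

23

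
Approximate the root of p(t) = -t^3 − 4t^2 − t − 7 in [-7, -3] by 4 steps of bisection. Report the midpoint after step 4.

-4.25

midpoint -5: p = 23 > 0 → [-5, -3]
midpoint -4: p = -3 < 0 → [-5, -4]
midpoint -4.5: p = 7.625 > 0 → [-4.5, -4]
midpoint -4.25: p = 1.7656 > 0 → [-4.25, -4]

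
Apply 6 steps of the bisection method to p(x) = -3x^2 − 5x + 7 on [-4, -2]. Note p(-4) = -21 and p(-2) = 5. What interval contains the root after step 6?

[-2.59375, -2.5625]

p(-3) = -5 < 0, so the root lies in [-3, -2]
p(-2.5) = 0.75 > 0, so the root lies in [-3, -2.5]
p(-2.75) = -1.9375 < 0, so the root lies in [-2.75, -2.5]
p(-2.625) = -0.5469 < 0, so the root lies in [-2.625, -2.5]
p(-2.5625) = 0.1133 > 0, so the root lies in [-2.625, -2.5625]
p(-2.59375) = -0.2139 < 0, so the root lies in [-2.59375, -2.5625]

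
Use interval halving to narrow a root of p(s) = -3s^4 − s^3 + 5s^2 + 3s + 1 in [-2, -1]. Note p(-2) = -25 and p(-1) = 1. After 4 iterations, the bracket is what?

midpoint -1.5: p = -4.0625 < 0 → [-1.5, -1]
midpoint -1.25: p = -0.308594 < 0 → [-1.25, -1]
midpoint -1.125: p = 0.571533 > 0 → [-1.25, -1.125]
midpoint -1.1875: p = 0.1972 > 0 → [-1.25, -1.1875]

[-1.25, -1.1875]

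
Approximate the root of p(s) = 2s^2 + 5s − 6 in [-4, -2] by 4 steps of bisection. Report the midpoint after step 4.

midpoint -3: p = -3 < 0 → [-4, -3]
midpoint -3.5: p = 1 > 0 → [-3.5, -3]
midpoint -3.25: p = -1.125 < 0 → [-3.5, -3.25]
midpoint -3.375: p = -0.0938 < 0 → [-3.5, -3.375]

-3.375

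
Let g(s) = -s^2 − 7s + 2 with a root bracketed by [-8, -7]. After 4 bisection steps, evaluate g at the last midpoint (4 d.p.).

-0.2852

g(-7.5) = -1.75 < 0, so the root lies in [-7.5, -7]
g(-7.25) = 0.1875 > 0, so the root lies in [-7.5, -7.25]
g(-7.375) = -0.765625 < 0, so the root lies in [-7.375, -7.25]
g(-7.3125) = -0.2852 < 0, so the root lies in [-7.3125, -7.25]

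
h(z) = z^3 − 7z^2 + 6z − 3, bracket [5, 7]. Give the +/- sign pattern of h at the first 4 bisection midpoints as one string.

z = 6 gives h = -3, negative; keep [6, 7]
z = 6.5 gives h = 14.875, positive; keep [6, 6.5]
z = 6.25 gives h = 5.203125, positive; keep [6, 6.25]
z = 6.125 gives h = 0.9238, positive; keep [6, 6.125]

-+++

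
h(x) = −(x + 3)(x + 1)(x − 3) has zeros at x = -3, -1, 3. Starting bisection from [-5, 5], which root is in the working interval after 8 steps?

x = 0 gives h = 9, positive; keep [0, 5]
x = 2.5 gives h = 9.625, positive; keep [2.5, 5]
x = 3.75 gives h = -24.046875, negative; keep [2.5, 3.75]
x = 3.125 gives h = -3.1582, negative; keep [2.5, 3.125]
x = 2.8125 gives h = 4.155, positive; keep [2.8125, 3.125]
x = 2.96875 gives h = 0.7403, positive; keep [2.96875, 3.125]
x = 3.046875 gives h = -1.1471, negative; keep [2.96875, 3.046875]
x = 3.0078125 gives h = -0.1881, negative; keep [2.96875, 3.0078125]

3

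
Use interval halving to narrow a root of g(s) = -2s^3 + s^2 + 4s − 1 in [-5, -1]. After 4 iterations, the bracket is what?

[-1.5, -1.25]

midpoint -3: g = 50 > 0 → [-3, -1]
midpoint -2: g = 11 > 0 → [-2, -1]
midpoint -1.5: g = 2 > 0 → [-1.5, -1]
midpoint -1.25: g = -0.5312 < 0 → [-1.5, -1.25]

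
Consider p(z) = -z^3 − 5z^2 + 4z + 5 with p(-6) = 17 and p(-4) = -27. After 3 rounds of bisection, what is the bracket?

z = -5 gives p = -15, negative; keep [-6, -5]
z = -5.5 gives p = -1.875, negative; keep [-6, -5.5]
z = -5.75 gives p = 6.796875, positive; keep [-5.75, -5.5]

[-5.75, -5.5]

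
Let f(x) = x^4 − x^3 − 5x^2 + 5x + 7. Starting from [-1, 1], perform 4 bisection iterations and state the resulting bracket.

m = 0, f(m) = 7 (+); new bracket [-1, 0]
m = -0.5, f(m) = 3.4375 (+); new bracket [-1, -0.5]
m = -0.75, f(m) = 1.175781 (+); new bracket [-1, -0.75]
m = -0.875, f(m) = 0.053 (+); new bracket [-1, -0.875]

[-1, -0.875]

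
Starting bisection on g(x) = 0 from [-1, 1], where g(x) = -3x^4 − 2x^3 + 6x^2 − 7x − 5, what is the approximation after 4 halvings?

midpoint 0: g = -5 < 0 → [-1, 0]
midpoint -0.5: g = 0.0625 > 0 → [-0.5, 0]
midpoint -0.25: g = -2.855469 < 0 → [-0.5, -0.25]
midpoint -0.375: g = -1.4851 < 0 → [-0.5, -0.375]

-0.375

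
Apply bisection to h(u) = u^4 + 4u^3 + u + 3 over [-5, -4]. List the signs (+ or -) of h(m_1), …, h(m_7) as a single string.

+++++-+

u = -4.5 gives h = 44.0625, positive; keep [-4.5, -4]
u = -4.25 gives h = 17.941406, positive; keep [-4.25, -4]
u = -4.125 gives h = 7.648682, positive; keep [-4.125, -4]
u = -4.0625 gives h = 3.1279, positive; keep [-4.0625, -4]
u = -4.03125 gives h = 1.016, positive; keep [-4.03125, -4]
u = -4.015625 gives h = -0.0039, negative; keep [-4.03125, -4.015625]
u = -4.0234375 gives h = 0.5031, positive; keep [-4.0234375, -4.015625]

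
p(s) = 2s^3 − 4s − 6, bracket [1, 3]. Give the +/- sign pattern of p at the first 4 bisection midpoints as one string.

p(2) = 2 > 0, so the root lies in [1, 2]
p(1.5) = -5.25 < 0, so the root lies in [1.5, 2]
p(1.75) = -2.28125 < 0, so the root lies in [1.75, 2]
p(1.875) = -0.3164 < 0, so the root lies in [1.875, 2]

+---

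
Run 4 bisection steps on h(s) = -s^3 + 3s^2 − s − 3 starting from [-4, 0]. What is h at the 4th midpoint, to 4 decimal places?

-0.1406

m = -2, h(m) = 19 (+); new bracket [-2, 0]
m = -1, h(m) = 2 (+); new bracket [-1, 0]
m = -0.5, h(m) = -1.625 (−); new bracket [-1, -0.5]
m = -0.75, h(m) = -0.1406 (−); new bracket [-1, -0.75]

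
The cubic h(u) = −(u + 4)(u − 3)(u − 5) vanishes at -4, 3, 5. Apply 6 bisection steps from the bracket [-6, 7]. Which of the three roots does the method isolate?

midpoint 0.5: h = -50.625 < 0 → [-6, 0.5]
midpoint -2.75: h = -55.703125 < 0 → [-6, -2.75]
midpoint -4.375: h = 25.927734 > 0 → [-4.375, -2.75]
midpoint -3.5625: h = -24.5837 < 0 → [-4.375, -3.5625]
midpoint -3.96875: h = -1.9532 < 0 → [-4.375, -3.96875]
midpoint -4.171875: h = 11.3059 > 0 → [-4.171875, -3.96875]

-4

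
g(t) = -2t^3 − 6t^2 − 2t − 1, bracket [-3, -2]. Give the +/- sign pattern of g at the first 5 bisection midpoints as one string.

-+--+

midpoint -2.5: g = -2.25 < 0 → [-3, -2.5]
midpoint -2.75: g = 0.71875 > 0 → [-2.75, -2.5]
midpoint -2.625: g = -0.917969 < 0 → [-2.75, -2.625]
midpoint -2.6875: g = -0.1392 < 0 → [-2.75, -2.6875]
midpoint -2.71875: g = 0.2797 > 0 → [-2.71875, -2.6875]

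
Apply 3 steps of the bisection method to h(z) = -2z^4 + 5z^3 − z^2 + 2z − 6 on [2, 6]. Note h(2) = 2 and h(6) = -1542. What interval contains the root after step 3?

[2, 2.5]

midpoint 4: h = -206 < 0 → [2, 4]
midpoint 3: h = -36 < 0 → [2, 3]
midpoint 2.5: h = -7.25 < 0 → [2, 2.5]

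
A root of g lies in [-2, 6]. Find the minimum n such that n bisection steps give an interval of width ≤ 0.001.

Width after n steps is 8/2^n. Need 2^n ≥ 8/0.001 = 8000.
2^12 = 4096 < 8000 ≤ 2^13 = 8192, so n = 13.

13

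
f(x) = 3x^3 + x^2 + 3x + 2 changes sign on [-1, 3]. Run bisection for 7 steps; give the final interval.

f(1) = 9 > 0, so the root lies in [-1, 1]
f(0) = 2 > 0, so the root lies in [-1, 0]
f(-0.5) = 0.375 > 0, so the root lies in [-1, -0.5]
f(-0.75) = -0.9531 < 0, so the root lies in [-0.75, -0.5]
f(-0.625) = -0.2168 < 0, so the root lies in [-0.625, -0.5]
f(-0.5625) = 0.095 > 0, so the root lies in [-0.625, -0.5625]
f(-0.59375) = -0.0567 < 0, so the root lies in [-0.59375, -0.5625]

[-0.59375, -0.5625]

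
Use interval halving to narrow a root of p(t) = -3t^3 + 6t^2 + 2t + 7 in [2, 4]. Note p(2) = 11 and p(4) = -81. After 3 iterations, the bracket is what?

m = 3, p(m) = -14 (−); new bracket [2, 3]
m = 2.5, p(m) = 2.625 (+); new bracket [2.5, 3]
m = 2.75, p(m) = -4.515625 (−); new bracket [2.5, 2.75]

[2.5, 2.75]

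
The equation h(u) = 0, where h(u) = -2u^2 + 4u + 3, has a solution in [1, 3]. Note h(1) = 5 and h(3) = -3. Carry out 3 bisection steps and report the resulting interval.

[2.5, 2.75]

u = 2 gives h = 3, positive; keep [2, 3]
u = 2.5 gives h = 0.5, positive; keep [2.5, 3]
u = 2.75 gives h = -1.125, negative; keep [2.5, 2.75]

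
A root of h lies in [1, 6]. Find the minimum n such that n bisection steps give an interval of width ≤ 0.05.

Width after n steps is 5/2^n. Need 2^n ≥ 5/0.05 = 100.
2^6 = 64 < 100 ≤ 2^7 = 128, so n = 7.

7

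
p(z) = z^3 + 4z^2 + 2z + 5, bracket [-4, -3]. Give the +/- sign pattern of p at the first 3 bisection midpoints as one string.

++-

z = -3.5 gives p = 4.125, positive; keep [-4, -3.5]
z = -3.75 gives p = 1.015625, positive; keep [-4, -3.75]
z = -3.875 gives p = -0.873047, negative; keep [-3.875, -3.75]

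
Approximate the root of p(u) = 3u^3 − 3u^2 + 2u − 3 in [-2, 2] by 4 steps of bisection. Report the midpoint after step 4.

p(0) = -3 < 0, so the root lies in [0, 2]
p(1) = -1 < 0, so the root lies in [1, 2]
p(1.5) = 3.375 > 0, so the root lies in [1, 1.5]
p(1.25) = 0.6719 > 0, so the root lies in [1, 1.25]

1.25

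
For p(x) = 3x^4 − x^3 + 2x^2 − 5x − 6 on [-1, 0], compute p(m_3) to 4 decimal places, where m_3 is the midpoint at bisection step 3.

x = -0.5 gives p = -2.6875, negative; keep [-1, -0.5]
x = -0.75 gives p = 0.246094, positive; keep [-0.75, -0.5]
x = -0.625 gives p = -1.391846, negative; keep [-0.75, -0.625]

-1.3918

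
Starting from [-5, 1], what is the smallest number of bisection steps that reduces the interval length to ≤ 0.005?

11

Width after n steps is 6/2^n. Need 2^n ≥ 6/0.005 = 1200.
2^10 = 1024 < 1200 ≤ 2^11 = 2048, so n = 11.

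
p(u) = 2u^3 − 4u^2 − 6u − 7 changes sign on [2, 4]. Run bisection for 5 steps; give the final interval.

[3.25, 3.3125]

midpoint 3: p = -7 < 0 → [3, 4]
midpoint 3.5: p = 8.75 > 0 → [3, 3.5]
midpoint 3.25: p = -0.09375 < 0 → [3.25, 3.5]
midpoint 3.375: p = 4.0742 > 0 → [3.25, 3.375]
midpoint 3.3125: p = 1.9282 > 0 → [3.25, 3.3125]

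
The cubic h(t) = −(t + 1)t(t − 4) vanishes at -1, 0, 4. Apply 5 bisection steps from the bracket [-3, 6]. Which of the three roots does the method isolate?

t = 1.5 gives h = 9.375, positive; keep [1.5, 6]
t = 3.75 gives h = 4.453125, positive; keep [3.75, 6]
t = 4.875 gives h = -25.060547, negative; keep [3.75, 4.875]
t = 4.3125 gives h = -7.1594, negative; keep [3.75, 4.3125]
t = 4.03125 gives h = -0.6338, negative; keep [3.75, 4.03125]

4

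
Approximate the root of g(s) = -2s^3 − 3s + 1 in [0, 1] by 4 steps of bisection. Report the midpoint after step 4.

0.3125

m = 0.5, g(m) = -0.75 (−); new bracket [0, 0.5]
m = 0.25, g(m) = 0.21875 (+); new bracket [0.25, 0.5]
m = 0.375, g(m) = -0.230469 (−); new bracket [0.25, 0.375]
m = 0.3125, g(m) = 0.0015 (+); new bracket [0.3125, 0.375]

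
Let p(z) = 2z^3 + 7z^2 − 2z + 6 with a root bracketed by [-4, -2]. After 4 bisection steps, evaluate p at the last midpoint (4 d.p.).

m = -3, p(m) = 21 (+); new bracket [-4, -3]
m = -3.5, p(m) = 13 (+); new bracket [-4, -3.5]
m = -3.75, p(m) = 6.46875 (+); new bracket [-4, -3.75]
m = -3.875, p(m) = 2.4883 (+); new bracket [-4, -3.875]

2.4883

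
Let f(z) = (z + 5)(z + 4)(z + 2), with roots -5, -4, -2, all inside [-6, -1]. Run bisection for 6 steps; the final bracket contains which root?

m = -3.5, f(m) = -1.125 (−); new bracket [-3.5, -1]
m = -2.25, f(m) = -1.203125 (−); new bracket [-2.25, -1]
m = -1.625, f(m) = 3.005859 (+); new bracket [-2.25, -1.625]
m = -1.9375, f(m) = 0.3948 (+); new bracket [-2.25, -1.9375]
m = -2.09375, f(m) = -0.5194 (−); new bracket [-2.09375, -1.9375]
m = -2.015625, f(m) = -0.0925 (−); new bracket [-2.015625, -1.9375]

-2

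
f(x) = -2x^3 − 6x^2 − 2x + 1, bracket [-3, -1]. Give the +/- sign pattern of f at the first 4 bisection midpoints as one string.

--++

midpoint -2: f = -3 < 0 → [-3, -2]
midpoint -2.5: f = -0.25 < 0 → [-3, -2.5]
midpoint -2.75: f = 2.71875 > 0 → [-2.75, -2.5]
midpoint -2.625: f = 1.082 > 0 → [-2.625, -2.5]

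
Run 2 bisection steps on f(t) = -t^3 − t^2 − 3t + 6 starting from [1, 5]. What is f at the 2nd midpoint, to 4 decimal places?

-12.0000

t = 3 gives f = -39, negative; keep [1, 3]
t = 2 gives f = -12, negative; keep [1, 2]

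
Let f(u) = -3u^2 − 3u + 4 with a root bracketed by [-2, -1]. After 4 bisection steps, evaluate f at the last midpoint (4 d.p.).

f(-1.5) = 1.75 > 0, so the root lies in [-2, -1.5]
f(-1.75) = 0.0625 > 0, so the root lies in [-2, -1.75]
f(-1.875) = -0.921875 < 0, so the root lies in [-1.875, -1.75]
f(-1.8125) = -0.418 < 0, so the root lies in [-1.8125, -1.75]

-0.4180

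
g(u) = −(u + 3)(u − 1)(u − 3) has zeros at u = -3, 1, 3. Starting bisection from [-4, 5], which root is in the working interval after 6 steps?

m = 0.5, g(m) = -4.375 (−); new bracket [-4, 0.5]
m = -1.75, g(m) = -16.328125 (−); new bracket [-4, -1.75]
m = -2.875, g(m) = -2.845703 (−); new bracket [-4, -2.875]
m = -3.4375, g(m) = 12.4978 (+); new bracket [-3.4375, -2.875]
m = -3.15625, g(m) = 3.998 (+); new bracket [-3.15625, -2.875]
m = -3.015625, g(m) = 0.3774 (+); new bracket [-3.015625, -2.875]

-3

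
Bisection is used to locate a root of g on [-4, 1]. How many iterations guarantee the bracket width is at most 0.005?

10

Width after n steps is 5/2^n. Need 2^n ≥ 5/0.005 = 1000.
2^9 = 512 < 1000 ≤ 2^10 = 1024, so n = 10.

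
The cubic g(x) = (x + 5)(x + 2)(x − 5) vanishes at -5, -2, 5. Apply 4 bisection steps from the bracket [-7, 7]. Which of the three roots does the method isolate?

g(0) = -50 < 0, so the root lies in [0, 7]
g(3.5) = -70.125 < 0, so the root lies in [3.5, 7]
g(5.25) = 18.578125 > 0, so the root lies in [3.5, 5.25]
g(4.375) = -37.3535 < 0, so the root lies in [4.375, 5.25]

5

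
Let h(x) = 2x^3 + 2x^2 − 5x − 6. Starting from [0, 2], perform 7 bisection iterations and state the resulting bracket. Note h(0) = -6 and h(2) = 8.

[1.625, 1.640625]

midpoint 1: h = -7 < 0 → [1, 2]
midpoint 1.5: h = -2.25 < 0 → [1.5, 2]
midpoint 1.75: h = 2.09375 > 0 → [1.5, 1.75]
midpoint 1.625: h = -0.2617 < 0 → [1.625, 1.75]
midpoint 1.6875: h = 0.8687 > 0 → [1.625, 1.6875]
midpoint 1.65625: h = 0.2918 > 0 → [1.625, 1.65625]
midpoint 1.640625: h = 0.0122 > 0 → [1.625, 1.640625]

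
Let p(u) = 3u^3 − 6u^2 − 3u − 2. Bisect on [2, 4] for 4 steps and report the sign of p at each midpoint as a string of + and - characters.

+-++

u = 3 gives p = 16, positive; keep [2, 3]
u = 2.5 gives p = -0.125, negative; keep [2.5, 3]
u = 2.75 gives p = 6.765625, positive; keep [2.5, 2.75]
u = 2.625 gives p = 3.0449, positive; keep [2.5, 2.625]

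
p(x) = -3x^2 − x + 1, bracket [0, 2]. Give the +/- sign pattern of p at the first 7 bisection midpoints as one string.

--++-++

m = 1, p(m) = -3 (−); new bracket [0, 1]
m = 0.5, p(m) = -0.25 (−); new bracket [0, 0.5]
m = 0.25, p(m) = 0.5625 (+); new bracket [0.25, 0.5]
m = 0.375, p(m) = 0.2031 (+); new bracket [0.375, 0.5]
m = 0.4375, p(m) = -0.0117 (−); new bracket [0.375, 0.4375]
m = 0.40625, p(m) = 0.0986 (+); new bracket [0.40625, 0.4375]
m = 0.421875, p(m) = 0.0442 (+); new bracket [0.421875, 0.4375]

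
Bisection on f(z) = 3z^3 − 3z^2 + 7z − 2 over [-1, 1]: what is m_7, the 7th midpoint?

0.328125

m = 0, f(m) = -2 (−); new bracket [0, 1]
m = 0.5, f(m) = 1.125 (+); new bracket [0, 0.5]
m = 0.25, f(m) = -0.390625 (−); new bracket [0.25, 0.5]
m = 0.375, f(m) = 0.3613 (+); new bracket [0.25, 0.375]
m = 0.3125, f(m) = -0.0139 (−); new bracket [0.3125, 0.375]
m = 0.34375, f(m) = 0.1736 (+); new bracket [0.3125, 0.34375]
m = 0.328125, f(m) = 0.0799 (+); new bracket [0.3125, 0.328125]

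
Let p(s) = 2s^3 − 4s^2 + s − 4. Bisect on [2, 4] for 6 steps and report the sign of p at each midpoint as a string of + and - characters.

+++--+

p(3) = 17 > 0, so the root lies in [2, 3]
p(2.5) = 4.75 > 0, so the root lies in [2, 2.5]
p(2.25) = 0.78125 > 0, so the root lies in [2, 2.25]
p(2.125) = -0.7461 < 0, so the root lies in [2.125, 2.25]
p(2.1875) = -0.0181 < 0, so the root lies in [2.1875, 2.25]
p(2.21875) = 0.3725 > 0, so the root lies in [2.1875, 2.21875]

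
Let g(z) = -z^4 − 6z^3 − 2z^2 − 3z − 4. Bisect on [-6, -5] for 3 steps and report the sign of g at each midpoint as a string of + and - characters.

z = -5.5 gives g = 35.1875, positive; keep [-6, -5.5]
z = -5.75 gives g = -5.347656, negative; keep [-5.75, -5.5]
z = -5.625 gives g = 16.335693, positive; keep [-5.75, -5.625]

+-+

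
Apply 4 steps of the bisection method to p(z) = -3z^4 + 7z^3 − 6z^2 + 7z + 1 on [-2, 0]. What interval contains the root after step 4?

m = -1, p(m) = -22 (−); new bracket [-1, 0]
m = -0.5, p(m) = -5.0625 (−); new bracket [-0.5, 0]
m = -0.25, p(m) = -1.246094 (−); new bracket [-0.25, 0]
m = -0.125, p(m) = 0.0168 (+); new bracket [-0.25, -0.125]

[-0.25, -0.125]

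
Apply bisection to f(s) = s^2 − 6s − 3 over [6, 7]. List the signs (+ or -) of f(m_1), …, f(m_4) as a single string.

+---

f(6.5) = 0.25 > 0, so the root lies in [6, 6.5]
f(6.25) = -1.4375 < 0, so the root lies in [6.25, 6.5]
f(6.375) = -0.609375 < 0, so the root lies in [6.375, 6.5]
f(6.4375) = -0.1836 < 0, so the root lies in [6.4375, 6.5]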